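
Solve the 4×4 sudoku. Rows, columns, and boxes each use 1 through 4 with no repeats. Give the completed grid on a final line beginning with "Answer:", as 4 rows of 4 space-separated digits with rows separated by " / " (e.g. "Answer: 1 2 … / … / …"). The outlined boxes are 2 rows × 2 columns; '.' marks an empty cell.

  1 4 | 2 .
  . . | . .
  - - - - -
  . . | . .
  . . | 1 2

Step 1. [r4c2∈{3}] r4c2's peers cover all but 3, so r4c2=3.
Step 2. [r2c1∈{2,3}] across col 1, 3 lands solely at r2c1. So r2c1=3.
Step 3. [r2c3∈{4}] r2c3 has the single candidate 4. So r2c3=4.
Step 4. [r3c4∈{3,4}] col 4 places 4 nowhere but r3c4, so r3c4=4.
Step 5. [r2c2∈{2}] nothing but 2 survives at r2c2, so r2c2=2.
Step 6. [r3c2∈{1}] r3c2 is down to just 1 ⇒ r3c2=1.
Step 7. [r1c4∈{3}] r1c4's peers cover all but 3, so r1c4=3.
Step 8. [r2c4∈{1}] r2c4 is down to just 1, so r2c4=1.
Step 9. [r4c1∈{4}] r4c1's peers cover all but 4. So r4c1=4.
Step 10. [r3c1∈{2}] r3c1's peers cover all but 2 ⇒ r3c1=2.
Step 11. [r3c3∈{3}] only 3 remains possible at r3c3 ⇒ r3c3=3.

Answer: 1 4 2 3 / 3 2 4 1 / 2 1 3 4 / 4 3 1 2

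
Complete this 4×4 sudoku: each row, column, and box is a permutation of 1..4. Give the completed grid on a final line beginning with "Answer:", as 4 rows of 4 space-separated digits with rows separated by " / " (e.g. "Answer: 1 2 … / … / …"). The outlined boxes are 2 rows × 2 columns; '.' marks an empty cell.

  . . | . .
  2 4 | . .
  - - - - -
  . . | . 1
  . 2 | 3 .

Step 1. [r1c4∈{2,3,4}] col 4 places 2 nowhere but r1c4 ⇒ r1c4=2.
Step 2. [r1c2∈{1,3}] across col 2, 1 lands solely at r1c2, so r1c2=1.
Step 3. [r4c4∈{4}] only 4 remains possible at r4c4 ⇒ r4c4=4.
Step 4. [r1c1∈{3}] r1c1 is down to just 3 ⇒ r1c1=3.
Step 5. [r1c3∈{4}] r1c3 is down to just 4 ⇒ r1c3=4.
Step 6. [r2c4∈{3}] only 3 remains possible at r2c4, so r2c4=3.
Step 7. [r2c3∈{1}] only 1 remains possible at r2c3. So r2c3=1.
Step 8. [r3c2∈{3}] r3c2 has the single candidate 3 ⇒ r3c2=3.
Step 9. [r3c1∈{4}] nothing but 4 survives at r3c1. So r3c1=4.
Step 10. [r3c3∈{2}] nothing but 2 survives at r3c3 ⇒ r3c3=2.
Step 11. [r4c1∈{1}] r4c1's peers cover all but 1 ⇒ r4c1=1.

Answer: 3 1 4 2 / 2 4 1 3 / 4 3 2 1 / 1 2 3 4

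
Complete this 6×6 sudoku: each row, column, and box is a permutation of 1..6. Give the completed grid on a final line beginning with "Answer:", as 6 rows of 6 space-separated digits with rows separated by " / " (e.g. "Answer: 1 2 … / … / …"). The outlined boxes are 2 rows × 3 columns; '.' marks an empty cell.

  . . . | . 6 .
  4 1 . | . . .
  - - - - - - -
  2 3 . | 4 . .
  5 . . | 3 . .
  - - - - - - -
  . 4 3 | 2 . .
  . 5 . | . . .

Step 1. [r2c3∈{2,5,6}] across row 2, 6 lands solely at r2c3, so r2c3=6.
Step 2. [r3c6∈{1,5,6}] across row 3, 6 lands solely at r3c6 ⇒ r3c6=6.
Step 3. [r1c6∈{1,2,3,4,5}] across row 1, 4 lands solely at r1c6 ⇒ r1c6=4.
Step 4. [r2c4∈{5}] only 5 remains possible at r2c4 ⇒ r2c4=5.
Step 5. [r3c3∈{1}] r3c3 has the single candidate 1. So r3c3=1.
Step 6. [r5c1∈{1,6}] row 5 places 6 nowhere but r5c1. So r5c1=6.
Step 7. [r6c1∈{1}] r6c1 is down to just 1 ⇒ r6c1=1.
Step 8. [r5c6∈{1,5}] in col 6, 5 fits only at r5c6 ⇒ r5c6=5.
Step 9. [r4c6∈{1,2}] across col 6, 1 lands solely at r4c6. So r4c6=1.
Step 10. [r2c6∈{2,3}] in col 6, 2 fits only at r2c6 ⇒ r2c6=2.
Step 11. [r6c3∈{2}] nothing but 2 survives at r6c3 ⇒ r6c3=2.
Step 12. [r6c5∈{3,4}] 4 has one home in row 6: r6c5, so r6c5=4.
Step 13. [r1c2∈{2}] r1c2 has the single candidate 2. So r1c2=2.
Step 14. [r3c5∈{5}] r3c5 is down to just 5 ⇒ r3c5=5.
Step 15. [r1c4∈{1}] r1c4's peers cover all but 1 ⇒ r1c4=1.
Step 16. [r2c5∈{3}] only 3 remains possible at r2c5. So r2c5=3.
Step 17. [r5c5∈{1}] r5c5 is down to just 1, so r5c5=1.
Step 18. [r1c1∈{3}] r1c1's peers cover all but 3 ⇒ r1c1=3.
Step 19. [r4c5∈{2}] only 2 remains possible at r4c5, so r4c5=2.
Step 20. [r4c3∈{4}] r4c3 has the single candidate 4. So r4c3=4.
Step 21. [r6c4∈{6}] r6c4 is down to just 6, so r6c4=6.
Step 22. [r1c3∈{5}] nothing but 5 survives at r1c3 ⇒ r1c3=5.
Step 23. [r6c6∈{3}] r6c6 has the single candidate 3 ⇒ r6c6=3.
Step 24. [r4c2∈{6}] r4c2 is down to just 6. So r4c2=6.

Answer: 3 2 5 1 6 4 / 4 1 6 5 3 2 / 2 3 1 4 5 6 / 5 6 4 3 2 1 / 6 4 3 2 1 5 / 1 5 2 6 4 3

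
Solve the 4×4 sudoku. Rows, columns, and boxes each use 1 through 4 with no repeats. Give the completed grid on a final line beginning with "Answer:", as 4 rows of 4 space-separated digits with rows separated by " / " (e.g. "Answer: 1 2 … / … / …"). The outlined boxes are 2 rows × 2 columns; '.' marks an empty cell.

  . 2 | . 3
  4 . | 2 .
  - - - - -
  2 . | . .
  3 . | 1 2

Step 1. [r3c4∈{4}] r3c4 is down to just 4 ⇒ r3c4=4.
Step 2. [r2c4∈{1}] only 1 remains possible at r2c4. So r2c4=1.
Step 3. [r1c1∈{1}] r1c1 has the single candidate 1, so r1c1=1.
Step 4. [r4c2∈{4}] r4c2 has the single candidate 4, so r4c2=4.
Step 5. [r3c2∈{1}] r3c2 has the single candidate 1, so r3c2=1.
Step 6. [r2c2∈{3}] r2c2 is down to just 3, so r2c2=3.
Step 7. [r3c3∈{3}] r3c3's peers cover all but 3 ⇒ r3c3=3.
Step 8. [r1c3∈{4}] r1c3's peers cover all but 4, so r1c3=4.

Answer: 1 2 4 3 / 4 3 2 1 / 2 1 3 4 / 3 4 1 2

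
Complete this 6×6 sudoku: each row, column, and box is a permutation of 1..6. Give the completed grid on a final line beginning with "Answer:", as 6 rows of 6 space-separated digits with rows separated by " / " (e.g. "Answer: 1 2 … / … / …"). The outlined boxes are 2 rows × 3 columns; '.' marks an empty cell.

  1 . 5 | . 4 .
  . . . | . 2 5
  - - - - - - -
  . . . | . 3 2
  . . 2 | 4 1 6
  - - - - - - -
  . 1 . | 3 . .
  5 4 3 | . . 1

Step 1. [r5c3∈{6}] nothing but 6 survives at r5c3 ⇒ r5c3=6.
Step 2. [r1c4∈{6}] only 6 remains possible at r1c4, so r1c4=6.
Step 3. [r4c2∈{3,5}] r4c2 is the only open cell in row 4 admitting 5, so r4c2=5.
Step 4. [r2c3∈{4}] r2c3 has the single candidate 4 ⇒ r2c3=4.
Step 5. [r3c2∈{6}] r3c2 is down to just 6 ⇒ r3c2=6.
Step 6. [r2c2∈{3}] r2c2 is down to just 3 ⇒ r2c2=3.
Step 7. [r5c1∈{2}] r5c1 is down to just 2, so r5c1=2.
Step 8. [r1c6∈{3}] r1c6 has the single candidate 3. So r1c6=3.
Step 9. [r5c6∈{4}] r5c6 has the single candidate 4, so r5c6=4.
Step 10. [r6c5∈{6}] r6c5 has the single candidate 6, so r6c5=6.
Step 11. [r3c1∈{4}] only 4 remains possible at r3c1, so r3c1=4.
Step 12. [r6c4∈{2}] only 2 remains possible at r6c4. So r6c4=2.
Step 13. [r2c1∈{6}] nothing but 6 survives at r2c1. So r2c1=6.
Step 14. [r3c4∈{5}] r3c4's peers cover all but 5 ⇒ r3c4=5.
Step 15. [r5c5∈{5}] only 5 remains possible at r5c5. So r5c5=5.
Step 16. [r1c2∈{2}] r1c2 has the single candidate 2. So r1c2=2.
Step 17. [r3c3∈{1}] nothing but 1 survives at r3c3, so r3c3=1.
Step 18. [r4c1∈{3}] nothing but 3 survives at r4c1. So r4c1=3.
Step 19. [r2c4∈{1}] only 1 remains possible at r2c4. So r2c4=1.

Answer: 1 2 5 6 4 3 / 6 3 4 1 2 5 / 4 6 1 5 3 2 / 3 5 2 4 1 6 / 2 1 6 3 5 4 / 5 4 3 2 6 1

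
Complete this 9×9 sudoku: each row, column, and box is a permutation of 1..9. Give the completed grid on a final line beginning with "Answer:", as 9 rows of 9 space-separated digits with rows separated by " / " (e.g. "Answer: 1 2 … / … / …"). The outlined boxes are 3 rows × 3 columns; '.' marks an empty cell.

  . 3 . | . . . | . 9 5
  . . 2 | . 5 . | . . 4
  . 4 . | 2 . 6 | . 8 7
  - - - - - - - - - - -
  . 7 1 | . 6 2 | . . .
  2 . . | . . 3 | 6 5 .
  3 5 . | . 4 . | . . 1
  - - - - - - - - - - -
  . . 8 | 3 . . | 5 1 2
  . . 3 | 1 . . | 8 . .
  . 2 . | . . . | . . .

Step 1. [r9c4∈{4,5,6,7,8,9}] across col 4, 6 lands solely at r9c4. So r9c4=6.
Step 2. [r2c2∈{1,6,8,9}] r2c2 is the only open cell in col 2 admitting 1, so r2c2=1.
Step 3. [r1c6∈{1,4,7,8}] 1 has one home in col 6: r1c6. So r1c6=1.
Step 4. [r5c2∈{8,9}] in col 2, 8 fits only at r5c2, so r5c2=8.
Step 5. [r5c9∈{9}] r5c9 has the single candidate 9. So r5c9=9.
Step 6. [r9c7∈{3,4,7,9}] in col 7, 9 fits only at r9c7 ⇒ r9c7=9.
Step 7. [r5c4∈{7}] r5c4 is down to just 7, so r5c4=7.
Step 8. [r4c7∈{3,4}] in col 7, 4 fits only at r4c7 ⇒ r4c7=4.
Step 9. [r4c1∈{9}] only 9 remains possible at r4c1, so r4c1=9.
Step 10. [r4c8∈{3}] r4c8's peers cover all but 3. So r4c8=3.
Step 11. [r3c1∈{5}] r3c1 has the single candidate 5, so r3c1=5.
Step 12. [r8c6∈{4,5,7,9}] r8c6 is the only open cell in row 8 admitting 5. So r8c6=5.
Step 13. [r8c9∈{6}] r8c9's peers cover all but 6, so r8c9=6.
Step 14. [r6c8∈{2,7}] 2 has one home in col 8: r6c8, so r6c8=2.
Step 15. [r9c1∈{1,4,7}] row 9 places 1 nowhere but r9c1. So r9c1=1.
Step 16. [r9c3∈{4,5,7}] across row 9, 5 lands solely at r9c3, so r9c3=5.
Step 17. [r1c3∈{6,7}] across col 3, 7 lands solely at r1c3, so r1c3=7.
Step 18. [r1c5∈{8}] only 8 remains possible at r1c5. So r1c5=8.
Step 19. [r9c5∈{7}] r9c5 is down to just 7, so r9c5=7.
Step 20. [r7c5∈{9}] r7c5 has the single candidate 9. So r7c5=9.
Step 21. [r7c1∈{4,6,7}] in row 7, 7 fits only at r7c1 ⇒ r7c1=7.
Step 22. [r2c4∈{9}] r2c4 has the single candidate 9, so r2c4=9.
Step 23. [r9c8∈{4}] r9c8's peers cover all but 4. So r9c8=4.
Step 24. [r6c4∈{8}] r6c4's peers cover all but 8, so r6c4=8.
Step 25. [r2c1∈{6,8}] in row 2, 8 fits only at r2c1, so r2c1=8.
Step 26. [r3c7∈{1,3}] 1 has one home in row 3: r3c7. So r3c7=1.
Step 27. [r1c7∈{2}] r1c7 is down to just 2, so r1c7=2.
Step 28. [r9c6∈{8}] r9c6 has the single candidate 8. So r9c6=8.
Step 29. [r8c1∈{4}] r8c1 has the single candidate 4 ⇒ r8c1=4.
Step 30. [r8c8∈{7}] r8c8 has the single candidate 7 ⇒ r8c8=7.
Step 31. [r7c2∈{6}] r7c2 is down to just 6. So r7c2=6.
Step 32. [r6c6∈{9}] r6c6 has the single candidate 9. So r6c6=9.
Step 33. [r4c9∈{8}] r4c9's peers cover all but 8 ⇒ r4c9=8.
Step 34. [r1c4∈{4}] r1c4 is down to just 4 ⇒ r1c4=4.
Step 35. [r2c8∈{6}] r2c8 is down to just 6, so r2c8=6.
Step 36. [r1c1∈{6}] r1c1 has the single candidate 6 ⇒ r1c1=6.
Step 37. [r6c7∈{7}] r6c7 is down to just 7. So r6c7=7.
Step 38. [r2c6∈{7}] r2c6 is down to just 7. So r2c6=7.
Step 39. [r5c5∈{1}] nothing but 1 survives at r5c5, so r5c5=1.
Step 40. [r8c5∈{2}] only 2 remains possible at r8c5, so r8c5=2.
Step 41. [r5c3∈{4}] nothing but 4 survives at r5c3, so r5c3=4.
Step 42. [r8c2∈{9}] only 9 remains possible at r8c2. So r8c2=9.
Step 43. [r3c5∈{3}] r3c5 has the single candidate 3. So r3c5=3.
Step 44. [r9c9∈{3}] r9c9 has the single candidate 3, so r9c9=3.
Step 45. [r7c6∈{4}] nothing but 4 survives at r7c6. So r7c6=4.
Step 46. [r6c3∈{6}] r6c3 is down to just 6, so r6c3=6.
Step 47. [r3c3∈{9}] nothing but 9 survives at r3c3. So r3c3=9.
Step 48. [r2c7∈{3}] r2c7 is down to just 3, so r2c7=3.
Step 49. [r4c4∈{5}] r4c4's peers cover all but 5, so r4c4=5.

Answer: 6 3 7 4 8 1 2 9 5 / 8 1 2 9 5 7 3 6 4 / 5 4 9 2 3 6 1 8 7 / 9 7 1 5 6 2 4 3 8 / 2 8 4 7 1 3 6 5 9 / 3 5 6 8 4 9 7 2 1 / 7 6 8 3 9 4 5 1 2 / 4 9 3 1 2 5 8 7 6 / 1 2 5 6 7 8 9 4 3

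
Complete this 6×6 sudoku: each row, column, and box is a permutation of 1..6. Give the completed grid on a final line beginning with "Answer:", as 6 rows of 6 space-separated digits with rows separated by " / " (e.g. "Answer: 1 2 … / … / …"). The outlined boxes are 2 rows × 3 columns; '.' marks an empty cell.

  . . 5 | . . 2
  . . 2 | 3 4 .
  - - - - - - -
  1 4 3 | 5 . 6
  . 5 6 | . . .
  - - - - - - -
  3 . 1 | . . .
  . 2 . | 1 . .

Step 1. [r5c2∈{6}] r5c2 is down to just 6 ⇒ r5c2=6.
Step 2. [r3c5∈{2}] r3c5's peers cover all but 2. So r3c5=2.
Step 3. [r6c5∈{3,5,6}] 6 has one home in row 6: r6c5, so r6c5=6.
Step 4. [r2c6∈{1,5}] in row 2, 5 fits only at r2c6. So r2c6=5.
Step 5. [r4c6∈{1,3,4}] in col 6, 1 fits only at r4c6 ⇒ r4c6=1.
Step 6. [r5c6∈{4}] r5c6's peers cover all but 4, so r5c6=4.
Step 7. [r1c1∈{4,6}] row 1 places 4 nowhere but r1c1. So r1c1=4.
Step 8. [r1c2∈{1,3}] 3 has one home in row 1: r1c2 ⇒ r1c2=3.
Step 9. [r5c5∈{5}] nothing but 5 survives at r5c5, so r5c5=5.
Step 10. [r4c1∈{2}] nothing but 2 survives at r4c1, so r4c1=2.
Step 11. [r6c1∈{5}] r6c1's peers cover all but 5 ⇒ r6c1=5.
Step 12. [r2c2∈{1}] r2c2 has the single candidate 1 ⇒ r2c2=1.
Step 13. [r6c6∈{3}] r6c6 has the single candidate 3, so r6c6=3.
Step 14. [r2c1∈{6}] nothing but 6 survives at r2c1 ⇒ r2c1=6.
Step 15. [r4c5∈{3}] nothing but 3 survives at r4c5, so r4c5=3.
Step 16. [r4c4∈{4}] only 4 remains possible at r4c4. So r4c4=4.
Step 17. [r1c5∈{1}] r1c5's peers cover all but 1 ⇒ r1c5=1.
Step 18. [r1c4∈{6}] r1c4 has the single candidate 6 ⇒ r1c4=6.
Step 19. [r6c3∈{4}] nothing but 4 survives at r6c3. So r6c3=4.
Step 20. [r5c4∈{2}] nothing but 2 survives at r5c4 ⇒ r5c4=2.

Answer: 4 3 5 6 1 2 / 6 1 2 3 4 5 / 1 4 3 5 2 6 / 2 5 6 4 3 1 / 3 6 1 2 5 4 / 5 2 4 1 6 3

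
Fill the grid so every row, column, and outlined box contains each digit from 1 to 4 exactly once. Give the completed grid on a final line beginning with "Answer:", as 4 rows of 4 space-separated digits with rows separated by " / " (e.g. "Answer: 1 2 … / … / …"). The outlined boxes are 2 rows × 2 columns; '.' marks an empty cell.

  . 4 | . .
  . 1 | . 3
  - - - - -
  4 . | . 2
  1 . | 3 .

Step 1. [r2c1∈{2}] only 2 remains possible at r2c1 ⇒ r2c1=2.
Step 2. [r3c3∈{1}] only 1 remains possible at r3c3 ⇒ r3c3=1.
Step 3. [r2c3∈{4}] nothing but 4 survives at r2c3 ⇒ r2c3=4.
Step 4. [r4c2∈{2}] only 2 remains possible at r4c2, so r4c2=2.
Step 5. [r4c4∈{4}] r4c4 has the single candidate 4. So r4c4=4.
Step 6. [r1c4∈{1}] r1c4's peers cover all but 1. So r1c4=1.
Step 7. [r1c1∈{3}] r1c1's peers cover all but 3, so r1c1=3.
Step 8. [r1c3∈{2}] nothing but 2 survives at r1c3. So r1c3=2.
Step 9. [r3c2∈{3}] r3c2's peers cover all but 3 ⇒ r3c2=3.

Answer: 3 4 2 1 / 2 1 4 3 / 4 3 1 2 / 1 2 3 4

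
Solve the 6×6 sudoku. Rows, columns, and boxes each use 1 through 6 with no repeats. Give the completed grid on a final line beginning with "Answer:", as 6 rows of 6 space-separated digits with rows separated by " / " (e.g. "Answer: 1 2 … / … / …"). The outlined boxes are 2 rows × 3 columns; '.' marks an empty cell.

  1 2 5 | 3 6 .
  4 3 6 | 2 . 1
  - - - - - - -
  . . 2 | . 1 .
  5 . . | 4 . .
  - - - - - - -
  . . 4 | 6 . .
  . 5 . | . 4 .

Step 1. [r6c1∈{2,3,6}] 6 has one home in row 6: r6c1 ⇒ r6c1=6.
Step 2. [r6c6∈{2,3}] r6c6 is the only open cell in row 6 admitting 2. So r6c6=2.
Step 3. [r6c3∈{1,3}] row 6 places 3 nowhere but r6c3 ⇒ r6c3=3.
Step 4. [r3c4∈{5}] r3c4's peers cover all but 5. So r3c4=5.
Step 5. [r5c6∈{3,5}] in col 6, 5 fits only at r5c6 ⇒ r5c6=5.
Step 6. [r3c2∈{4,6}] across row 3, 4 lands solely at r3c2 ⇒ r3c2=4.
Step 7. [r4c2∈{1,6}] 6 has one home in col 2: r4c2. So r4c2=6.
Step 8. [r4c6∈{3}] only 3 remains possible at r4c6. So r4c6=3.
Step 9. [r3c6∈{6}] r3c6 has the single candidate 6 ⇒ r3c6=6.
Step 10. [r3c1∈{3}] r3c1's peers cover all but 3, so r3c1=3.
Step 11. [r5c2∈{1}] r5c2's peers cover all but 1, so r5c2=1.
Step 12. [r6c4∈{1}] nothing but 1 survives at r6c4, so r6c4=1.
Step 13. [r4c5∈{2}] r4c5 is down to just 2 ⇒ r4c5=2.
Step 14. [r5c1∈{2}] only 2 remains possible at r5c1 ⇒ r5c1=2.
Step 15. [r4c3∈{1}] only 1 remains possible at r4c3, so r4c3=1.
Step 16. [r5c5∈{3}] r5c5 has the single candidate 3 ⇒ r5c5=3.
Step 17. [r2c5∈{5}] r2c5 has the single candidate 5, so r2c5=5.
Step 18. [r1c6∈{4}] r1c6's peers cover all but 4, so r1c6=4.

Answer: 1 2 5 3 6 4 / 4 3 6 2 5 1 / 3 4 2 5 1 6 / 5 6 1 4 2 3 / 2 1 4 6 3 5 / 6 5 3 1 4 2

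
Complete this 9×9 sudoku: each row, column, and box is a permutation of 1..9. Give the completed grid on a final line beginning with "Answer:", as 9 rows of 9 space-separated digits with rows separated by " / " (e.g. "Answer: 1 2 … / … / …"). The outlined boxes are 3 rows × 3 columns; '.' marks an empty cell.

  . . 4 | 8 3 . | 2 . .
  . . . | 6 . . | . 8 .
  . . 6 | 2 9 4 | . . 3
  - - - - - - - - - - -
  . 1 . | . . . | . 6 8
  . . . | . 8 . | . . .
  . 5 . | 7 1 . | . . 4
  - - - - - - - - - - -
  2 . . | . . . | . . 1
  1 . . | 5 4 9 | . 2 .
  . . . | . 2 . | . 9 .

Step 1. [r7c4∈{3}] nothing but 3 survives at r7c4, so r7c4=3.
Step 2. [r2c3∈{1,2,3,5,7,9}] col 3 places 1 nowhere but r2c3 ⇒ r2c3=1.
Step 3. [r6c8∈{3}] nothing but 3 survives at r6c8 ⇒ r6c8=3.
Step 4. [r5c9∈{2,5,7,9}] 2 has one home in col 9: r5c9. So r5c9=2.
Step 5. [r7c5∈{6,7}] in col 5, 6 fits only at r7c5 ⇒ r7c5=6.
Step 6. [r2c5∈{5,7}] across col 5, 7 lands solely at r2c5 ⇒ r2c5=7.
Step 7. [r2c6∈{5}] r2c6's peers cover all but 5 ⇒ r2c6=5.
Step 8. [r7c8∈{4,5,7}] r7c8 is the only open cell in col 8 admitting 4 ⇒ r7c8=4.
Step 9. [r1c9∈{5,6,7,9}] across row 1, 6 lands solely at r1c9. So r1c9=6.
Step 10. [r8c9∈{7}] only 7 remains possible at r8c9. So r8c9=7.
Step 11. [r6c7∈{9}] only 9 remains possible at r6c7 ⇒ r6c7=9.
Step 12. [r9c9∈{5}] r9c9's peers cover all but 5, so r9c9=5.
Step 13. [r7c7∈{8}] r7c7 is down to just 8 ⇒ r7c7=8.
Step 14. [r9c6∈{1,7,8}] 8 has one home in col 6: r9c6 ⇒ r9c6=8.
Step 15. [r2c2∈{2,3,9}] row 2 places 2 nowhere but r2c2 ⇒ r2c2=2.
Step 16. [r2c1∈{3,9}] across row 2, 3 lands solely at r2c1, so r2c1=3.
Step 17. [r7c3∈{5,7,9}] 5 has one home in row 7: r7c3 ⇒ r7c3=5.
Step 18. [r7c2∈{7,9}] r7c2 is the only open cell in row 7 admitting 9 ⇒ r7c2=9.
Step 19. [r1c2∈{7}] r1c2's peers cover all but 7. So r1c2=7.
Step 20. [r1c1∈{5,9}] 9 has one home in row 1: r1c1. So r1c1=9.
Step 21. [r1c8∈{1,5}] row 1 places 5 nowhere but r1c8, so r1c8=5.
Step 22. [r5c7∈{1,5,7}] across row 5, 5 lands solely at r5c7 ⇒ r5c7=5.
Step 23. [r4c7∈{7}] r4c7 is down to just 7 ⇒ r4c7=7.
Step 24. [r4c1∈{4}] nothing but 4 survives at r4c1. So r4c1=4.
Step 25. [r3c2∈{8}] r3c2 has the single candidate 8 ⇒ r3c2=8.
Step 26. [r9c2∈{3,4,6}] row 9 places 4 nowhere but r9c2. So r9c2=4.
Step 27. [r8c3∈{3,8}] 8 has one home in row 8: r8c3 ⇒ r8c3=8.
Step 28. [r6c3∈{2}] only 2 remains possible at r6c3, so r6c3=2.
Step 29. [r4c4∈{9}] r4c4 has the single candidate 9 ⇒ r4c4=9.
Step 30. [r4c3∈{3}] r4c3's peers cover all but 3. So r4c3=3.
Step 31. [r5c2∈{6}] nothing but 6 survives at r5c2 ⇒ r5c2=6.
Step 32. [r5c1∈{7}] r5c1's peers cover all but 7, so r5c1=7.
Step 33. [r9c7∈{3,6}] r9c7 is the only open cell in row 9 admitting 3. So r9c7=3.
Step 34. [r3c8∈{1,7}] r3c8 is the only open cell in row 3 admitting 7 ⇒ r3c8=7.
Step 35. [r2c9∈{9}] r2c9's peers cover all but 9 ⇒ r2c9=9.
Step 36. [r9c1∈{6}] r9c1 is down to just 6, so r9c1=6.
Step 37. [r7c6∈{7}] r7c6 is down to just 7, so r7c6=7.
Step 38. [r4c5∈{5}] nothing but 5 survives at r4c5. So r4c5=5.
Step 39. [r5c3∈{9}] r5c3 has the single candidate 9. So r5c3=9.
Step 40. [r9c4∈{1}] only 1 remains possible at r9c4 ⇒ r9c4=1.
Step 41. [r8c7∈{6}] r8c7's peers cover all but 6, so r8c7=6.
Step 42. [r9c3∈{7}] r9c3 is down to just 7 ⇒ r9c3=7.
Step 43. [r5c4∈{4}] only 4 remains possible at r5c4. So r5c4=4.
Step 44. [r3c1∈{5}] r3c1 has the single candidate 5. So r3c1=5.
Step 45. [r6c1∈{8}] r6c1 is down to just 8. So r6c1=8.
Step 46. [r1c6∈{1}] r1c6 is down to just 1. So r1c6=1.
Step 47. [r3c7∈{1}] only 1 remains possible at r3c7 ⇒ r3c7=1.
Step 48. [r5c6∈{3}] only 3 remains possible at r5c6 ⇒ r5c6=3.
Step 49. [r6c6∈{6}] only 6 remains possible at r6c6, so r6c6=6.
Step 50. [r8c2∈{3}] r8c2 has the single candidate 3. So r8c2=3.
Step 51. [r2c7∈{4}] r2c7's peers cover all but 4 ⇒ r2c7=4.
Step 52. [r5c8∈{1}] nothing but 1 survives at r5c8. So r5c8=1.
Step 53. [r4c6∈{2}] r4c6's peers cover all but 2. So r4c6=2.

Answer: 9 7 4 8 3 1 2 5 6 / 3 2 1 6 7 5 4 8 9 / 5 8 6 2 9 4 1 7 3 / 4 1 3 9 5 2 7 6 8 / 7 6 9 4 8 3 5 1 2 / 8 5 2 7 1 6 9 3 4 / 2 9 5 3 6 7 8 4 1 / 1 3 8 5 4 9 6 2 7 / 6 4 7 1 2 8 3 9 5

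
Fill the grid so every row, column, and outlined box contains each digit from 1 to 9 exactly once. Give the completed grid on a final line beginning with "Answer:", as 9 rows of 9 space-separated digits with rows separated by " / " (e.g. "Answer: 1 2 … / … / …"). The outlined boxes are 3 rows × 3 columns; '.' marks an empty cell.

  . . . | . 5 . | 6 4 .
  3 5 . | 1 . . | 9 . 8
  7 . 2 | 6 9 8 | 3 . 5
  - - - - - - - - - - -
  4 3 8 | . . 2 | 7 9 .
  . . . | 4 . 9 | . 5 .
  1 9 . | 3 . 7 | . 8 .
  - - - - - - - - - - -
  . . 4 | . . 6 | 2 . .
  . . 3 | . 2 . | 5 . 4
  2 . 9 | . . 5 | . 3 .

Step 1. [r5c1∈{6}] r5c1's peers cover all but 6. So r5c1=6.
Step 2. [r8c1∈{8}] r8c1's peers cover all but 8 ⇒ r8c1=8.
Step 3. [r9c5∈{1,4,7,8}] r9c5 is the only open cell in row 9 admitting 4, so r9c5=4.
Step 4. [r5c7∈{1}] r5c7 has the single candidate 1, so r5c7=1.
Step 5. [r3c8∈{1}] nothing but 1 survives at r3c8. So r3c8=1.
Step 6. [r7c8∈{7}] only 7 remains possible at r7c8, so r7c8=7.
Step 7. [r7c2∈{1}] nothing but 1 survives at r7c2 ⇒ r7c2=1.
Step 8. [r6c9∈{2,6}] across row 6, 2 lands solely at r6c9, so r6c9=2.
Step 9. [r8c8∈{6}] only 6 remains possible at r8c8, so r8c8=6.
Step 10. [r8c2∈{7}] r8c2 has the single candidate 7. So r8c2=7.
Step 11. [r9c4∈{7,8}] 7 has one home in row 9: r9c4, so r9c4=7.
Step 12. [r7c4∈{8,9}] across col 4, 8 lands solely at r7c4 ⇒ r7c4=8.
Step 13. [r4c9∈{6}] r4c9's peers cover all but 6, so r4c9=6.
Step 14. [r2c3∈{6}] r2c3 has the single candidate 6. So r2c3=6.
Step 15. [r3c2∈{4}] nothing but 4 survives at r3c2, so r3c2=4.
Step 16. [r5c5∈{8}] r5c5 is down to just 8. So r5c5=8.
Step 17. [r9c9∈{1}] r9c9 is down to just 1, so r9c9=1.
Step 18. [r2c8∈{2}] nothing but 2 survives at r2c8, so r2c8=2.
Step 19. [r7c5∈{3}] nothing but 3 survives at r7c5 ⇒ r7c5=3.
Step 20. [r1c9∈{7}] nothing but 7 survives at r1c9 ⇒ r1c9=7.
Step 21. [r5c2∈{2}] r5c2's peers cover all but 2, so r5c2=2.
Step 22. [r5c9∈{3}] nothing but 3 survives at r5c9, so r5c9=3.
Step 23. [r6c5∈{6}] nothing but 6 survives at r6c5, so r6c5=6.
Step 24. [r5c3∈{7}] r5c3 is down to just 7, so r5c3=7.
Step 25. [r2c6∈{4}] nothing but 4 survives at r2c6 ⇒ r2c6=4.
Step 26. [r1c2∈{8}] only 8 remains possible at r1c2 ⇒ r1c2=8.
Step 27. [r7c9∈{9}] r7c9 is down to just 9. So r7c9=9.
Step 28. [r1c1∈{9}] only 9 remains possible at r1c1 ⇒ r1c1=9.
Step 29. [r1c4∈{2}] r1c4 has the single candidate 2. So r1c4=2.
Step 30. [r8c6∈{1}] nothing but 1 survives at r8c6 ⇒ r8c6=1.
Step 31. [r1c6∈{3}] r1c6 is down to just 3. So r1c6=3.
Step 32. [r4c5∈{1}] only 1 remains possible at r4c5. So r4c5=1.
Step 33. [r4c4∈{5}] r4c4's peers cover all but 5. So r4c4=5.
Step 34. [r7c1∈{5}] r7c1 has the single candidate 5 ⇒ r7c1=5.
Step 35. [r6c3∈{5}] r6c3's peers cover all but 5, so r6c3=5.
Step 36. [r6c7∈{4}] r6c7 is down to just 4 ⇒ r6c7=4.
Step 37. [r8c4∈{9}] r8c4 is down to just 9 ⇒ r8c4=9.
Step 38. [r9c2∈{6}] only 6 remains possible at r9c2. So r9c2=6.
Step 39. [r1c3∈{1}] r1c3 is down to just 1, so r1c3=1.
Step 40. [r9c7∈{8}] r9c7 is down to just 8 ⇒ r9c7=8.
Step 41. [r2c5∈{7}] r2c5 is down to just 7. So r2c5=7.

Answer: 9 8 1 2 5 3 6 4 7 / 3 5 6 1 7 4 9 2 8 / 7 4 2 6 9 8 3 1 5 / 4 3 8 5 1 2 7 9 6 / 6 2 7 4 8 9 1 5 3 / 1 9 5 3 6 7 4 8 2 / 5 1 4 8 3 6 2 7 9 / 8 7 3 9 2 1 5 6 4 / 2 6 9 7 4 5 8 3 1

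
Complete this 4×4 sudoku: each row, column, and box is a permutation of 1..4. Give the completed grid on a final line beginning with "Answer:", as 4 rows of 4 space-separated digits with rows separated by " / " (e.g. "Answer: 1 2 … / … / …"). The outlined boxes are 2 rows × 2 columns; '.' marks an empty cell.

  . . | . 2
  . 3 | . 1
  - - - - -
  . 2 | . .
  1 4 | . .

Step 1. [r2c3∈{4}] r2c3 has the single candidate 4, so r2c3=4.
Step 2. [r4c4∈{3}] r4c4 is down to just 3, so r4c4=3.
Step 3. [r3c3∈{1}] nothing but 1 survives at r3c3. So r3c3=1.
Step 4. [r1c2∈{1}] r1c2 is down to just 1 ⇒ r1c2=1.
Step 5. [r4c3∈{2}] r4c3 has the single candidate 2, so r4c3=2.
Step 6. [r2c1∈{2}] r2c1 has the single candidate 2, so r2c1=2.
Step 7. [r3c4∈{4}] r3c4 has the single candidate 4, so r3c4=4.
Step 8. [r1c3∈{3}] nothing but 3 survives at r1c3, so r1c3=3.
Step 9. [r3c1∈{3}] r3c1's peers cover all but 3. So r3c1=3.
Step 10. [r1c1∈{4}] nothing but 4 survives at r1c1. So r1c1=4.

Answer: 4 1 3 2 / 2 3 4 1 / 3 2 1 4 / 1 4 2 3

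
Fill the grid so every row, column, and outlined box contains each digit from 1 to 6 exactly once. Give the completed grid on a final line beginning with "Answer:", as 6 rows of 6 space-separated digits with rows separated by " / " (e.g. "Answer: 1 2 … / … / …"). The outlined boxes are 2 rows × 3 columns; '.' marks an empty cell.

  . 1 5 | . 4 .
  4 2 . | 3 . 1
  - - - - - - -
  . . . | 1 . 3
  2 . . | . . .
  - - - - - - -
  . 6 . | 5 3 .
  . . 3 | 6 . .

Step 1. [r4c6∈{4,5,6}] across col 6, 5 lands solely at r4c6, so r4c6=5.
Step 2. [r2c3∈{6}] r2c3 has the single candidate 6. So r2c3=6.
Step 3. [r3c3∈{4}] r3c3's peers cover all but 4. So r3c3=4.
Step 4. [r5c6∈{2,4}] 4 has one home in row 5: r5c6 ⇒ r5c6=4.
Step 5. [r6c5∈{1,2}] in col 5, 1 fits only at r6c5 ⇒ r6c5=1.
Step 6. [r3c1∈{5,6}] col 1 places 6 nowhere but r3c1. So r3c1=6.
Step 7. [r4c3∈{1}] only 1 remains possible at r4c3, so r4c3=1.
Step 8. [r1c4∈{2}] r1c4's peers cover all but 2 ⇒ r1c4=2.
Step 9. [r6c1∈{5}] r6c1 has the single candidate 5, so r6c1=5.
Step 10. [r2c5∈{5}] r2c5's peers cover all but 5. So r2c5=5.
Step 11. [r1c6∈{6}] nothing but 6 survives at r1c6, so r1c6=6.
Step 12. [r6c6∈{2}] r6c6 has the single candidate 2. So r6c6=2.
Step 13. [r3c5∈{2}] r3c5's peers cover all but 2, so r3c5=2.
Step 14. [r4c5∈{6}] r4c5 is down to just 6, so r4c5=6.
Step 15. [r4c2∈{3}] r4c2 is down to just 3. So r4c2=3.
Step 16. [r4c4∈{4}] r4c4's peers cover all but 4 ⇒ r4c4=4.
Step 17. [r5c1∈{1}] r5c1's peers cover all but 1 ⇒ r5c1=1.
Step 18. [r3c2∈{5}] only 5 remains possible at r3c2. So r3c2=5.
Step 19. [r1c1∈{3}] nothing but 3 survives at r1c1, so r1c1=3.
Step 20. [r5c3∈{2}] r5c3's peers cover all but 2, so r5c3=2.
Step 21. [r6c2∈{4}] r6c2 has the single candidate 4. So r6c2=4.

Answer: 3 1 5 2 4 6 / 4 2 6 3 5 1 / 6 5 4 1 2 3 / 2 3 1 4 6 5 / 1 6 2 5 3 4 / 5 4 3 6 1 2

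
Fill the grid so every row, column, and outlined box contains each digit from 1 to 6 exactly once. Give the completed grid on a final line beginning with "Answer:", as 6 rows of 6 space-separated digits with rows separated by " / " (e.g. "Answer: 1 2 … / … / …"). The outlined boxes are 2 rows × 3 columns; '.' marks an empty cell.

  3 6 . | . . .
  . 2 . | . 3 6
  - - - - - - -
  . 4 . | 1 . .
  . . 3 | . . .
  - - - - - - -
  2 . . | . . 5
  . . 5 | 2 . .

Step 1. [r2c1∈{1,4,5}] r2c1 is the only open cell in box 1 admitting 5, so r2c1=5.
Step 2. [r2c4∈{4}] nothing but 4 survives at r2c4 ⇒ r2c4=4.
Step 3. [r3c5∈{2,5,6}] in row 3, 5 fits only at r3c5, so r3c5=5.
Step 4. [r6c1∈{1,4,6}] r6c1 is the only open cell in col 1 admitting 4 ⇒ r6c1=4.
Step 5. [r5c3∈{1,6}] across box 5, 6 lands solely at r5c3, so r5c3=6.
Step 6. [r4c4∈{6}] nothing but 6 survives at r4c4 ⇒ r4c4=6.
Step 7. [r3c6∈{2,3}] in row 3, 3 fits only at r3c6 ⇒ r3c6=3.
Step 8. [r6c6∈{1}] r6c6's peers cover all but 1 ⇒ r6c6=1.
Step 9. [r1c5∈{1,2}] r1c5 is the only open cell in col 5 admitting 1. So r1c5=1.
Step 10. [r5c2∈{1,3}] r5c2 is the only open cell in row 5 admitting 1, so r5c2=1.
Step 11. [r4c5∈{2,4}] 2 has one home in col 5: r4c5, so r4c5=2.
Step 12. [r6c5∈{6}] r6c5 is down to just 6. So r6c5=6.
Step 13. [r2c3∈{1}] r2c3 is down to just 1, so r2c3=1.
Step 14. [r3c1∈{6}] r3c1 has the single candidate 6. So r3c1=6.
Step 15. [r1c6∈{2}] r1c6's peers cover all but 2. So r1c6=2.
Step 16. [r6c2∈{3}] only 3 remains possible at r6c2. So r6c2=3.
Step 17. [r4c2∈{5}] r4c2's peers cover all but 5 ⇒ r4c2=5.
Step 18. [r1c3∈{4}] r1c3's peers cover all but 4, so r1c3=4.
Step 19. [r4c1∈{1}] r4c1 is down to just 1, so r4c1=1.
Step 20. [r4c6∈{4}] r4c6 has the single candidate 4. So r4c6=4.
Step 21. [r3c3∈{2}] only 2 remains possible at r3c3. So r3c3=2.
Step 22. [r5c5∈{4}] nothing but 4 survives at r5c5 ⇒ r5c5=4.
Step 23. [r5c4∈{3}] nothing but 3 survives at r5c4 ⇒ r5c4=3.
Step 24. [r1c4∈{5}] r1c4 has the single candidate 5. So r1c4=5.

Answer: 3 6 4 5 1 2 / 5 2 1 4 3 6 / 6 4 2 1 5 3 / 1 5 3 6 2 4 / 2 1 6 3 4 5 / 4 3 5 2 6 1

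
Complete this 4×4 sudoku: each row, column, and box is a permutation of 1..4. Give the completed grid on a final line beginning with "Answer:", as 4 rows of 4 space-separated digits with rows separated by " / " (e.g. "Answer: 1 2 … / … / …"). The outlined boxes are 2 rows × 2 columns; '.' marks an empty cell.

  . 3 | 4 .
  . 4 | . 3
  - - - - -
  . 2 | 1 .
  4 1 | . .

Step 1. [r2c3∈{2}] only 2 remains possible at r2c3 ⇒ r2c3=2.
Step 2. [r2c1∈{1}] r2c1's peers cover all but 1. So r2c1=1.
Step 3. [r1c4∈{1}] r1c4 has the single candidate 1, so r1c4=1.
Step 4. [r4c3∈{3}] nothing but 3 survives at r4c3. So r4c3=3.
Step 5. [r3c1∈{3}] r3c1's peers cover all but 3, so r3c1=3.
Step 6. [r4c4∈{2}] r4c4 has the single candidate 2 ⇒ r4c4=2.
Step 7. [r3c4∈{4}] r3c4 is down to just 4. So r3c4=4.
Step 8. [r1c1∈{2}] only 2 remains possible at r1c1, so r1c1=2.

Answer: 2 3 4 1 / 1 4 2 3 / 3 2 1 4 / 4 1 3 2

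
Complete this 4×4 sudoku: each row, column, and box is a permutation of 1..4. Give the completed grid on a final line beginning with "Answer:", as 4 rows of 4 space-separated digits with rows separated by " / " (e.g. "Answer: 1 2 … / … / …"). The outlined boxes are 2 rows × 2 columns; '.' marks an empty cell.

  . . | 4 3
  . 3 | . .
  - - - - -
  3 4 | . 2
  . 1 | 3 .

Step 1. [r2c3∈{1,2}] in col 3, 2 fits only at r2c3. So r2c3=2.
Step 2. [r1c1∈{1,2}] in row 1, 1 fits only at r1c1 ⇒ r1c1=1.
Step 3. [r2c1∈{4}] r2c1 has the single candidate 4 ⇒ r2c1=4.
Step 4. [r2c4∈{1}] only 1 remains possible at r2c4, so r2c4=1.
Step 5. [r4c1∈{2}] r4c1 has the single candidate 2, so r4c1=2.
Step 6. [r3c3∈{1}] r3c3's peers cover all but 1, so r3c3=1.
Step 7. [r1c2∈{2}] r1c2 is down to just 2. So r1c2=2.
Step 8. [r4c4∈{4}] r4c4 has the single candidate 4. So r4c4=4.

Answer: 1 2 4 3 / 4 3 2 1 / 3 4 1 2 / 2 1 3 4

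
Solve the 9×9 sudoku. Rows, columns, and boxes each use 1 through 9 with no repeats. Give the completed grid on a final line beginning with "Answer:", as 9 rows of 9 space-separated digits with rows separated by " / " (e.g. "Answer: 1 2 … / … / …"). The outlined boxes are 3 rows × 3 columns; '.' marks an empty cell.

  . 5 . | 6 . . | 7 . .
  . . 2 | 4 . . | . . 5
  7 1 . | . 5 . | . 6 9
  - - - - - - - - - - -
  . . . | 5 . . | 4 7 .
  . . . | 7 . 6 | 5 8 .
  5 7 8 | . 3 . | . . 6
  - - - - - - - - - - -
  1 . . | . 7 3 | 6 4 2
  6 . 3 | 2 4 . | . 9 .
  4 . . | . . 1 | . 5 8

Step 1. [r6c4∈{1,9}] across col 4, 1 lands solely at r6c4, so r6c4=1.
Step 2. [r9c4∈{9}] r9c4's peers cover all but 9. So r9c4=9.
Step 3. [r5c2∈{2,3,4,9}] across col 2, 4 lands solely at r5c2 ⇒ r5c2=4.
Step 4. [r2c2∈{3,6,8,9}] r2c2 is the only open cell in row 2 admitting 6. So r2c2=6.
Step 5. [r4c2∈{2,3,9}] r4c2 is the only open cell in col 2 admitting 3 ⇒ r4c2=3.
Step 6. [r4c9∈{1}] r4c9's peers cover all but 1. So r4c9=1.
Step 7. [r6c8∈{2}] r6c8's peers cover all but 2. So r6c8=2.
Step 8. [r7c4∈{8}] r7c4's peers cover all but 8 ⇒ r7c4=8.
Step 9. [r3c7∈{2,3,8}] across col 7, 2 lands solely at r3c7, so r3c7=2.
Step 10. [r2c7∈{1,3,8}] across col 7, 8 lands solely at r2c7, so r2c7=8.
Step 11. [r1c1∈{3,8,9}] across col 1, 8 lands solely at r1c1 ⇒ r1c1=8.
Step 12. [r4c5∈{2,8,9}] in col 5, 8 fits only at r4c5. So r4c5=8.
Step 13. [r2c1∈{3,9}] r2c1 is the only open cell in col 1 admitting 3. So r2c1=3.
Step 14. [r1c3∈{4,9}] in box 1, 9 fits only at r1c3, so r1c3=9.
Step 15. [r2c8∈{1}] nothing but 1 survives at r2c8, so r2c8=1.
Step 16. [r1c6∈{2}] r1c6 is down to just 2, so r1c6=2.
Step 17. [r4c6∈{9}] only 9 remains possible at r4c6 ⇒ r4c6=9.
Step 18. [r1c9∈{3,4}] in row 1, 4 fits only at r1c9, so r1c9=4.
Step 19. [r5c1∈{2,9}] across row 5, 9 lands solely at r5c1 ⇒ r5c1=9.
Step 20. [r5c9∈{3}] only 3 remains possible at r5c9, so r5c9=3.
Step 21. [r4c3∈{6}] r4c3 has the single candidate 6. So r4c3=6.
Step 22. [r5c3∈{1}] r5c3 is down to just 1. So r5c3=1.
Step 23. [r8c7∈{1}] r8c7 has the single candidate 1. So r8c7=1.
Step 24. [r7c2∈{9}] r7c2 is down to just 9. So r7c2=9.
Step 25. [r9c5∈{6}] nothing but 6 survives at r9c5. So r9c5=6.
Step 26. [r1c8∈{3}] only 3 remains possible at r1c8. So r1c8=3.
Step 27. [r8c2∈{8}] r8c2 has the single candidate 8. So r8c2=8.
Step 28. [r3c6∈{8}] r3c6 is down to just 8 ⇒ r3c6=8.
Step 29. [r5c5∈{2}] only 2 remains possible at r5c5, so r5c5=2.
Step 30. [r9c3∈{7}] r9c3's peers cover all but 7, so r9c3=7.
Step 31. [r6c7∈{9}] r6c7 is down to just 9. So r6c7=9.
Step 32. [r7c3∈{5}] r7c3's peers cover all but 5. So r7c3=5.
Step 33. [r3c3∈{4}] r3c3's peers cover all but 4. So r3c3=4.
Step 34. [r2c6∈{7}] r2c6's peers cover all but 7. So r2c6=7.
Step 35. [r9c7∈{3}] r9c7 is down to just 3, so r9c7=3.
Step 36. [r3c4∈{3}] only 3 remains possible at r3c4 ⇒ r3c4=3.
Step 37. [r2c5∈{9}] r2c5's peers cover all but 9 ⇒ r2c5=9.
Step 38. [r6c6∈{4}] r6c6 has the single candidate 4 ⇒ r6c6=4.
Step 39. [r8c9∈{7}] r8c9's peers cover all but 7. So r8c9=7.
Step 40. [r9c2∈{2}] r9c2's peers cover all but 2, so r9c2=2.
Step 41. [r1c5∈{1}] r1c5's peers cover all but 1. So r1c5=1.
Step 42. [r8c6∈{5}] r8c6's peers cover all but 5 ⇒ r8c6=5.
Step 43. [r4c1∈{2}] r4c1 has the single candidate 2, so r4c1=2.

Answer: 8 5 9 6 1 2 7 3 4 / 3 6 2 4 9 7 8 1 5 / 7 1 4 3 5 8 2 6 9 / 2 3 6 5 8 9 4 7 1 / 9 4 1 7 2 6 5 8 3 / 5 7 8 1 3 4 9 2 6 / 1 9 5 8 7 3 6 4 2 / 6 8 3 2 4 5 1 9 7 / 4 2 7 9 6 1 3 5 8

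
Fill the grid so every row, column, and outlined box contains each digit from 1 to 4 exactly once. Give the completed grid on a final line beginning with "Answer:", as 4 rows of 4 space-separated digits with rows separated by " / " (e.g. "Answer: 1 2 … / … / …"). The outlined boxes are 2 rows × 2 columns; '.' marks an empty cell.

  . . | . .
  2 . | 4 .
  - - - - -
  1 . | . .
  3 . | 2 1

Step 1. [r2c4∈{3}] nothing but 3 survives at r2c4, so r2c4=3.
Step 2. [r1c2∈{1,3,4}] row 1 places 3 nowhere but r1c2, so r1c2=3.
Step 3. [r4c2∈{4}] r4c2 is down to just 4, so r4c2=4.
Step 4. [r2c2∈{1}] r2c2's peers cover all but 1, so r2c2=1.
Step 5. [r3c3∈{3}] nothing but 3 survives at r3c3, so r3c3=3.
Step 6. [r3c4∈{4}] only 4 remains possible at r3c4, so r3c4=4.
Step 7. [r1c3∈{1}] r1c3 has the single candidate 1, so r1c3=1.
Step 8. [r1c4∈{2}] nothing but 2 survives at r1c4 ⇒ r1c4=2.
Step 9. [r1c1∈{4}] r1c1 is down to just 4 ⇒ r1c1=4.
Step 10. [r3c2∈{2}] r3c2's peers cover all but 2. So r3c2=2.

Answer: 4 3 1 2 / 2 1 4 3 / 1 2 3 4 / 3 4 2 1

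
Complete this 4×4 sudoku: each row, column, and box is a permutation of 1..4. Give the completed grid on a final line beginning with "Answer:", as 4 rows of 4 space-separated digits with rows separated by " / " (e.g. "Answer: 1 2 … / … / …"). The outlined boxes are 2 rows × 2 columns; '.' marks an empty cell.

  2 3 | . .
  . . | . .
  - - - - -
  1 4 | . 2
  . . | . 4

Step 1. [r2c3∈{1,2,3,4}] in row 2, 2 fits only at r2c3, so r2c3=2.
Step 2. [r4c3∈{1,3}] in row 4, 1 fits only at r4c3. So r4c3=1.
Step 3. [r2c4∈{1,3}] in row 2, 3 fits only at r2c4, so r2c4=3.
Step 4. [r3c3∈{3}] r3c3 has the single candidate 3, so r3c3=3.
Step 5. [r1c4∈{1}] r1c4 is down to just 1 ⇒ r1c4=1.
Step 6. [r4c1∈{3}] r4c1's peers cover all but 3 ⇒ r4c1=3.
Step 7. [r2c2∈{1}] r2c2 has the single candidate 1, so r2c2=1.
Step 8. [r1c3∈{4}] only 4 remains possible at r1c3, so r1c3=4.
Step 9. [r2c1∈{4}] only 4 remains possible at r2c1. So r2c1=4.
Step 10. [r4c2∈{2}] only 2 remains possible at r4c2 ⇒ r4c2=2.

Answer: 2 3 4 1 / 4 1 2 3 / 1 4 3 2 / 3 2 1 4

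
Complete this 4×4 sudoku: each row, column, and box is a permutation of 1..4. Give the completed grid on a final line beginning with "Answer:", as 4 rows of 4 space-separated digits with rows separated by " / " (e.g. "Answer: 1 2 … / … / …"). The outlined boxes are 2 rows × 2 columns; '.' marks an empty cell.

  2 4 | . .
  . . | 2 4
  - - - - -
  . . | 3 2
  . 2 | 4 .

Step 1. [r3c2∈{1}] nothing but 1 survives at r3c2, so r3c2=1.
Step 2. [r1c4∈{1,3}] r1c4 is the only open cell in row 1 admitting 3 ⇒ r1c4=3.
Step 3. [r2c2∈{3}] r2c2 is down to just 3. So r2c2=3.
Step 4. [r2c1∈{1}] r2c1 has the single candidate 1. So r2c1=1.
Step 5. [r3c1∈{4}] only 4 remains possible at r3c1. So r3c1=4.
Step 6. [r4c1∈{3}] only 3 remains possible at r4c1, so r4c1=3.
Step 7. [r4c4∈{1}] r4c4's peers cover all but 1 ⇒ r4c4=1.
Step 8. [r1c3∈{1}] r1c3 is down to just 1, so r1c3=1.

Answer: 2 4 1 3 / 1 3 2 4 / 4 1 3 2 / 3 2 4 1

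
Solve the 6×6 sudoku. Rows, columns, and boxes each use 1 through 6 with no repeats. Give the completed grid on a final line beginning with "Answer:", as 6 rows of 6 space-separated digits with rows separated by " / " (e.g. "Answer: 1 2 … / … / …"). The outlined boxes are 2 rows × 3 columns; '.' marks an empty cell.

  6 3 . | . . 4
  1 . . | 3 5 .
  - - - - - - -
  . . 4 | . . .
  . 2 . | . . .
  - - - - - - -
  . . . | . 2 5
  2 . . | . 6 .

Step 1. [r5c1∈{3,4}] 4 has one home in col 1: r5c1, so r5c1=4.
Step 2. [r5c4∈{1}] only 1 remains possible at r5c4 ⇒ r5c4=1.
Step 3. [r2c6∈{2,6}] across row 2, 6 lands solely at r2c6. So r2c6=6.
Step 4. [r1c3∈{2,5}] across row 1, 5 lands solely at r1c3, so r1c3=5.
Step 5. [r3c6∈{1,2,3}] across col 6, 2 lands solely at r3c6, so r3c6=2.
Step 6. [r4c6∈{1,3}] 1 has one home in col 6: r4c6 ⇒ r4c6=1.
Step 7. [r3c2∈{1,5,6}] across row 3, 1 lands solely at r3c2. So r3c2=1.
Step 8. [r5c3∈{3,6}] in row 5, 3 fits only at r5c3 ⇒ r5c3=3.
Step 9. [r3c5∈{3}] nothing but 3 survives at r3c5, so r3c5=3.
Step 10. [r3c4∈{5,6}] 6 has one home in row 3: r3c4. So r3c4=6.
Step 11. [r4c4∈{4,5}] 5 has one home in col 4: r4c4. So r4c4=5.
Step 12. [r6c6∈{3}] nothing but 3 survives at r6c6. So r6c6=3.
Step 13. [r6c4∈{4}] nothing but 4 survives at r6c4 ⇒ r6c4=4.
Step 14. [r2c2∈{4}] only 4 remains possible at r2c2, so r2c2=4.
Step 15. [r2c3∈{2}] only 2 remains possible at r2c3. So r2c3=2.
Step 16. [r4c1∈{3}] r4c1's peers cover all but 3 ⇒ r4c1=3.
Step 17. [r4c5∈{4}] only 4 remains possible at r4c5. So r4c5=4.
Step 18. [r1c4∈{2}] r1c4 has the single candidate 2 ⇒ r1c4=2.
Step 19. [r6c2∈{5}] r6c2's peers cover all but 5 ⇒ r6c2=5.
Step 20. [r6c3∈{1}] r6c3 is down to just 1, so r6c3=1.
Step 21. [r1c5∈{1}] only 1 remains possible at r1c5. So r1c5=1.
Step 22. [r3c1∈{5}] r3c1 is down to just 5 ⇒ r3c1=5.
Step 23. [r4c3∈{6}] r4c3 is down to just 6 ⇒ r4c3=6.
Step 24. [r5c2∈{6}] r5c2's peers cover all but 6, so r5c2=6.

Answer: 6 3 5 2 1 4 / 1 4 2 3 5 6 / 5 1 4 6 3 2 / 3 2 6 5 4 1 / 4 6 3 1 2 5 / 2 5 1 4 6 3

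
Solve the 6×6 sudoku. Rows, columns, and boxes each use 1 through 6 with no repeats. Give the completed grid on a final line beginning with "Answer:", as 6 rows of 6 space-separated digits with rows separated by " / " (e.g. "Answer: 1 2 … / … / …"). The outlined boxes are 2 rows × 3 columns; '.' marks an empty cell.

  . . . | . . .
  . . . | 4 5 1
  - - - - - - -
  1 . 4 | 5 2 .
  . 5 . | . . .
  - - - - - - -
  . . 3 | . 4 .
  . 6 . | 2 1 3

Step 1. [r3c6∈{6}] nothing but 6 survives at r3c6 ⇒ r3c6=6.
Step 2. [r1c3∈{1,2,5,6}] 1 has one home in col 3: r1c3. So r1c3=1.
Step 3. [r1c1∈{2,3,4,5,6}] r1c1 is the only open cell in row 1 admitting 5, so r1c1=5.
Step 4. [r3c2∈{3}] r3c2 is down to just 3. So r3c2=3.
Step 5. [r2c2∈{2}] only 2 remains possible at r2c2, so r2c2=2.
Step 6. [r2c3∈{6}] r2c3 is down to just 6. So r2c3=6.
Step 7. [r4c5∈{3}] r4c5 is down to just 3. So r4c5=3.
Step 8. [r4c1∈{2,6}] across row 4, 6 lands solely at r4c1. So r4c1=6.
Step 9. [r5c4∈{6}] r5c4 has the single candidate 6. So r5c4=6.
Step 10. [r1c2∈{4}] only 4 remains possible at r1c2, so r1c2=4.
Step 11. [r4c6∈{4}] r4c6's peers cover all but 4. So r4c6=4.
Step 12. [r5c1∈{2}] only 2 remains possible at r5c1, so r5c1=2.
Step 13. [r4c4∈{1}] only 1 remains possible at r4c4. So r4c4=1.
Step 14. [r2c1∈{3}] nothing but 3 survives at r2c1, so r2c1=3.
Step 15. [r5c2∈{1}] r5c2 is down to just 1 ⇒ r5c2=1.
Step 16. [r5c6∈{5}] r5c6 is down to just 5. So r5c6=5.
Step 17. [r1c6∈{2}] r1c6 has the single candidate 2, so r1c6=2.
Step 18. [r4c3∈{2}] nothing but 2 survives at r4c3 ⇒ r4c3=2.
Step 19. [r6c3∈{5}] r6c3 is down to just 5 ⇒ r6c3=5.
Step 20. [r6c1∈{4}] only 4 remains possible at r6c1 ⇒ r6c1=4.
Step 21. [r1c5∈{6}] r1c5 is down to just 6, so r1c5=6.
Step 22. [r1c4∈{3}] nothing but 3 survives at r1c4 ⇒ r1c4=3.

Answer: 5 4 1 3 6 2 / 3 2 6 4 5 1 / 1 3 4 5 2 6 / 6 5 2 1 3 4 / 2 1 3 6 4 5 / 4 6 5 2 1 3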